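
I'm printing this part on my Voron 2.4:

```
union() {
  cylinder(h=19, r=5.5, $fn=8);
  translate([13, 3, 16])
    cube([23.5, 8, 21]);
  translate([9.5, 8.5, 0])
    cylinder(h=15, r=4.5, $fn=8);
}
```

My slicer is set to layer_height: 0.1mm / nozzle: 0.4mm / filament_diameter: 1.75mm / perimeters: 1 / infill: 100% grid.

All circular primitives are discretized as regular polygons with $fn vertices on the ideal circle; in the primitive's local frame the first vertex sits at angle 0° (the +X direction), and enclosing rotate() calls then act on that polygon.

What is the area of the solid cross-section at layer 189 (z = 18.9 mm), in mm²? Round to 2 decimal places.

273.56 mm²

At z = 18.9 mm: the r=5.5 cylinder contributes a regular 8-gon of circumradius 5.5 (area = (8/2)·5.500²·sin(360°/8) = 85.56 mm²); the cube at (13, 3) (footprint 23.5×8) is included at this height (area 188.00 mm²); the cylinder at (9.5, 8.5) is not intersected at this z (z outside [0, 15]); Taking the union: the 2 present regions are separate (no shared area or edge), so areas and boundary lengths simply add and each stays a separate island — area = 273.56 mm². Overall, the cross-section has 2 separate islands. Net area = 273.56 mm².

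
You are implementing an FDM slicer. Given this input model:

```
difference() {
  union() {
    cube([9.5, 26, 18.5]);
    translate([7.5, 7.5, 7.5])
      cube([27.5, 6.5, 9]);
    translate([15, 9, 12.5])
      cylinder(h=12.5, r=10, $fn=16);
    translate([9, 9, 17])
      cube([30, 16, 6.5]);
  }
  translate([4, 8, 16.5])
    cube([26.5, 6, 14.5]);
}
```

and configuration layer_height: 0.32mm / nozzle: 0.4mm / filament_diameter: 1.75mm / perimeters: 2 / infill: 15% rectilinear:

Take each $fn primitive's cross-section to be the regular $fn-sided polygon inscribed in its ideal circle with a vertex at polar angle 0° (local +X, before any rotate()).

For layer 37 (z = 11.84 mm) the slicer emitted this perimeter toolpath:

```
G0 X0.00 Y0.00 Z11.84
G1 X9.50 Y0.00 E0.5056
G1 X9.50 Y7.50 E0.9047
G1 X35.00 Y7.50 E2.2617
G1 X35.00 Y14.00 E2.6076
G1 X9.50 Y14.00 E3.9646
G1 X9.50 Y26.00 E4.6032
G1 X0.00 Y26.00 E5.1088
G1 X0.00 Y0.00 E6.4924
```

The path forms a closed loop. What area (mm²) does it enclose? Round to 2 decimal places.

412.75 mm²

Apply the shoelace formula to the sequence of (X, Y) vertices; enclosed area = 412.75 mm².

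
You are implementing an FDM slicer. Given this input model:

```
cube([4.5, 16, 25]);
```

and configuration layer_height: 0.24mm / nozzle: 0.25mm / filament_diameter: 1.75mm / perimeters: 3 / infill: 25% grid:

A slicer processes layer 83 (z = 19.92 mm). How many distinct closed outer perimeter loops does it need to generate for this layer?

At z = 19.92 mm: the cube is present — its section is the full 4.5×16 rectangle. The result has 1 disconnected region.

1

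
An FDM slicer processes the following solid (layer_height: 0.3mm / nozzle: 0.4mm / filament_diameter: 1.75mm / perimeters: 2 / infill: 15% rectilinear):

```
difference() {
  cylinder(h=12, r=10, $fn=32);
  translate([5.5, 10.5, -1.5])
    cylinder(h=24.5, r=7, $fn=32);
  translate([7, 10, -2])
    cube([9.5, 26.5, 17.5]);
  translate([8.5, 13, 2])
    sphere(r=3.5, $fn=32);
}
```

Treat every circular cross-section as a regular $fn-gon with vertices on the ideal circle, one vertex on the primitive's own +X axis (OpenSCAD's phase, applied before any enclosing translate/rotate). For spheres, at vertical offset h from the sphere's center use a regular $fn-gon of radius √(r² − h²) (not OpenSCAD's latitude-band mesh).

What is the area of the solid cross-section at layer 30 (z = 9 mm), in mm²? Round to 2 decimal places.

270.65 mm²

At z = 9 mm: the r=10 cylinder gives a regular 32-gon of circumradius 10 (constant along its height) (area = (32/2)·10.000²·sin(360°/32) = 312.14 mm²); the cylinder at (5.5, 10.5): section is a regular 32-gon, circumradius r=7 (area = (32/2)·7.000²·sin(360°/32) = 152.95 mm²); the cube at (7, 10) is present — its section is the full 9.5×26.5 rectangle (area 251.75 mm²); the sphere at (8.5, 13) is not intersected at this z (|z−center|=7.000 > r=3.5); Subtracting the remaining from the first: starting from the r=10 cylinder (312.14 mm²), the r=7 cylinder at (5.5, 10.5) partially overlaps it — only the 41.50 mm² overlap (of its 152.95 mm²) is removed, clipping the outline; the 9.5×26.5 cube at (7, 10) misses the remaining region (no effect) — area = 270.65 mm². Overall, the cross-section is a single solid region. Net area = 270.65 mm².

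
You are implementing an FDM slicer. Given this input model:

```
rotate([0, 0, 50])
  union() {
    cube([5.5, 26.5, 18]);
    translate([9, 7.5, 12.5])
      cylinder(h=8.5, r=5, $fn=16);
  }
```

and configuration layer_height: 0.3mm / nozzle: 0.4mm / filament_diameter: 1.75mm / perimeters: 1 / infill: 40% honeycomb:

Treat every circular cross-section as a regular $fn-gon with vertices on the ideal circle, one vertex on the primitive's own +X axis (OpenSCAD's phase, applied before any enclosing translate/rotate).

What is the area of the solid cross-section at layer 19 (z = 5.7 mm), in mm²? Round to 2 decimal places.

145.75 mm²

At z = 5.7 mm: the 5.5×26.5 cube contributes its full rectangle (area 145.75 mm²); the cylinder at (9, 7.5) is not intersected at this z (z outside [12.5, 21]); Combining (union): only the 5.5×26.5 cube is present, so the union is just that shape — area = 145.75 mm²; (rotated 50° about Z; rotation is an isometry so areas/perimeters/island counts are preserved). Overall, the cross-section is a single solid region. Net area = 145.75 mm².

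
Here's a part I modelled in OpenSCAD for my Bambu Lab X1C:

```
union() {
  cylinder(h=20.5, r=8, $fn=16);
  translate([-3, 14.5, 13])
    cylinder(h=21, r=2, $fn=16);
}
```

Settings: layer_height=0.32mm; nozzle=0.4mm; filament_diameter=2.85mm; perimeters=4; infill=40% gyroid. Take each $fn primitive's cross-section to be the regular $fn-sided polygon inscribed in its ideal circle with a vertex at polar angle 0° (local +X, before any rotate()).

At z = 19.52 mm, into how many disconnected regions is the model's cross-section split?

2

At z = 19.52 mm: the cylinder: section is a regular 16-gon, circumradius r=8; the r=2 cylinder at (-3, 14.5) contributes a regular 16-gon of circumradius 2; Combining (union): the 2 present regions are separate (no shared area or edge), so areas and boundary lengths simply add and each stays a separate island — 2 connected regions. The result has 2 disconnected regions.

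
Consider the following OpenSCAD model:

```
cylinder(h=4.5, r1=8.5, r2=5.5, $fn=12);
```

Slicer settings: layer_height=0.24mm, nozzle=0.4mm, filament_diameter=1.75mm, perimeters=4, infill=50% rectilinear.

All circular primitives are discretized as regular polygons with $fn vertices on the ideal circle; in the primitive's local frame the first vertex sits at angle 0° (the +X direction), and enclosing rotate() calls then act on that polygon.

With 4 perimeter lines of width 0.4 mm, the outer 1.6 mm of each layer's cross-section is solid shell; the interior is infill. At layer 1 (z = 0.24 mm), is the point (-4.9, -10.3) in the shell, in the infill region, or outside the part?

outside

At z = 0.24 mm: the cone: at t=0.053 of its height the radius interpolates to r₁+(r₂−r₁)t = 8.340, giving a regular 12-gon of that circumradius. Overall, the cross-section is a single solid region. The nearest boundary edge runs (-4.17, -7.22)→(-0.00, -8.34); distance from the point to it = 3.16 mm. The point is not inside any of the regions above, so it lies outside the cross-section (3.16 mm from the nearest boundary).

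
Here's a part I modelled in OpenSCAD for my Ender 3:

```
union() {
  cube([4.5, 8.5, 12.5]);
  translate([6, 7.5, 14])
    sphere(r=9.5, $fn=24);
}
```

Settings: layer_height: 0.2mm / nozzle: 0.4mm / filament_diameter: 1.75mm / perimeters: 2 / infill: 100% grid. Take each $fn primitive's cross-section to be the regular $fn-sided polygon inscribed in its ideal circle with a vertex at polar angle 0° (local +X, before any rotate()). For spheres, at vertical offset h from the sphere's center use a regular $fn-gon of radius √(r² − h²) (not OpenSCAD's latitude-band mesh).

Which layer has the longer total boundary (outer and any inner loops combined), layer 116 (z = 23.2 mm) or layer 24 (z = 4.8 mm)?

Layer 116 (z = 23.2): the cube does not reach this height (z outside [0, 12.5]); the sphere at (6, 7.5): section is a regular 24-gon, circumradius = √(r²−h²) = √(9.5²−9.2²) = 2.369 (perimeter = 2·24·2.369·sin(180°/24) = 14.84 mm); Taking the union: only the r=9.5 sphere at (6, 7.5) is present, so the union is just that shape — boundary = 14.84 mm. So its perimeter = 14.84 mm. Layer 24 (z = 4.8): the cube (footprint 4.5×8.5) is included at this height (perimeter 26.00 mm); the sphere at (6, 7.5): section is a regular 24-gon, circumradius = √(r²−h²) = √(9.5²−9.2²) = 2.369 (perimeter = 2·24·2.369·sin(180°/24) = 14.84 mm); Combining (union): the regions partially overlap (shared area 1.86 mm²), so the edge portions inside another operand are dropped and the merged outline is re-measured after clipping — boundary = 34.29 mm. So its perimeter = 34.29 mm. Layer 24 is larger (34.29 vs 14.84 mm).

layer 24 (z = 4.8 mm)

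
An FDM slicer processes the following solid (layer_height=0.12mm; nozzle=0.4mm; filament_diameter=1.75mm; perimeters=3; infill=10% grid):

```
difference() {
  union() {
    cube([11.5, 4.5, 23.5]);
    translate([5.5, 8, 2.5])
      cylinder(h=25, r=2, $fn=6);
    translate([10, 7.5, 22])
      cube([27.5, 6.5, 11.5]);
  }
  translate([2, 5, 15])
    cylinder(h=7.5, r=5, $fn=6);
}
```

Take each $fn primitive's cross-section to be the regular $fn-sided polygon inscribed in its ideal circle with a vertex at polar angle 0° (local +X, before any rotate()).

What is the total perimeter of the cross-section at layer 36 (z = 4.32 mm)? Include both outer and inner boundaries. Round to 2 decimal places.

At z = 4.32 mm: the 11.5×4.5 cube contributes its full rectangle (perimeter 32.00 mm); the r=2 cylinder at (5.5, 8) gives a regular 6-gon of circumradius 2 (constant along its height) (perimeter = 2·6·2.000·sin(180°/6) = 12.00 mm); the cube at (10, 7.5) does not reach this height (z outside [22, 33.5]); Combining (union): the 2 present regions are separate (no shared area or edge), so areas and boundary lengths simply add and each stays a separate island — boundary = 44.00 mm; the cylinder at (2, 5) does not reach this height (z outside [15, 22.5]); After the difference (first − rest): none of the subtracted shapes is present at this height, so the result so far is unchanged — boundary = 44.00 mm. Overall, the cross-section has 2 separate islands. Total boundary length (outer) = 44.00 mm.

44.00 mm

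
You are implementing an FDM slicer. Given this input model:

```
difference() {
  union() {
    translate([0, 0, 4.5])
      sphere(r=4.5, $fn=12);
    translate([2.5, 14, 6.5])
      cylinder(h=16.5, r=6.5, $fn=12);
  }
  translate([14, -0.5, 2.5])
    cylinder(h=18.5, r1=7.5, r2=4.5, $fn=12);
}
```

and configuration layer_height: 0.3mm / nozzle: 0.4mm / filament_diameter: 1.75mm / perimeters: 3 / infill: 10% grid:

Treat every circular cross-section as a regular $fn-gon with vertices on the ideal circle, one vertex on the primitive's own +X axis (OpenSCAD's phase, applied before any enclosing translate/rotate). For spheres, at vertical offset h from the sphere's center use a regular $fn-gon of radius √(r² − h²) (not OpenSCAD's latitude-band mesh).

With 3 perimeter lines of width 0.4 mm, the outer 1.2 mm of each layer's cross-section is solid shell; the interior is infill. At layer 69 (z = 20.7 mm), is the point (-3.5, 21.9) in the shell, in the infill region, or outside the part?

At z = 20.7 mm: the sphere is not intersected at this z (|z−center|=16.200 > r=4.5); the cylinder at (2.5, 14): section is a regular 12-gon, circumradius r=6.5; Merging all regions: only the r=6.5 cylinder at (2.5, 14) is present, so the union is just that shape — 1 connected region; the cone at (14, -0.5) (r1=7.5→r2=4.5) has section circumradius 4.549 here — a regular 12-gon; Taking the first minus the rest: starting from the result so far, the cone at (14, -0.5) misses the remaining region (no effect) — 1 connected region. Overall, the cross-section is a single solid region. The nearest boundary edge runs (-3.13, 17.25)→(-0.75, 19.63); distance from the point to it = 3.55 mm. The point is not inside any of the regions above, so it lies outside the cross-section (3.55 mm from the nearest boundary).

outside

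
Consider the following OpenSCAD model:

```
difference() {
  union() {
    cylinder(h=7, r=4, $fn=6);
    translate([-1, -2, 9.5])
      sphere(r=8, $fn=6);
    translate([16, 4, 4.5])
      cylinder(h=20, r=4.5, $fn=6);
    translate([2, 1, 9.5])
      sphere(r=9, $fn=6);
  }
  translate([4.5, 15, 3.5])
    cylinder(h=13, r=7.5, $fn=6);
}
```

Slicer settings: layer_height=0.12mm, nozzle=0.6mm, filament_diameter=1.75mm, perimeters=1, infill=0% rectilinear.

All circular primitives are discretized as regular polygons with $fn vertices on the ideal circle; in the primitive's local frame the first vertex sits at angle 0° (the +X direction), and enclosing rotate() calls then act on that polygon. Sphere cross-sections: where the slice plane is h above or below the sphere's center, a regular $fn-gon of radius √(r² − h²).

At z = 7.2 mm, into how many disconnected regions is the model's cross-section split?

At z = 7.2 mm: the cylinder does not reach this height (z outside [0, 7]); the sphere at (-1, -2): section is a regular 6-gon, circumradius = √(r²−h²) = √(8²−2.3²) = 7.662; the r=4.5 cylinder at (16, 4) contributes a regular 6-gon of circumradius 4.5; the r=9 sphere at (2, 1) contributes a regular 6-gon of circumradius √(9²−2.3²) = 8.701; Combining (union): the regions partially overlap (shared area 110.43 mm²), so overlapping operands fuse into one piece — 2 connected regions; the r=7.5 cylinder at (4.5, 15) gives a regular 6-gon of circumradius 7.5 (constant along its height); Subtracting the remaining from the first: starting from the result so far, the r=7.5 cylinder at (4.5, 15) partially overlaps it — only the 0.17 mm² overlap (of its 146.14 mm²) is removed, clipping the outline — 2 connected regions. The result has 2 disconnected regions.

2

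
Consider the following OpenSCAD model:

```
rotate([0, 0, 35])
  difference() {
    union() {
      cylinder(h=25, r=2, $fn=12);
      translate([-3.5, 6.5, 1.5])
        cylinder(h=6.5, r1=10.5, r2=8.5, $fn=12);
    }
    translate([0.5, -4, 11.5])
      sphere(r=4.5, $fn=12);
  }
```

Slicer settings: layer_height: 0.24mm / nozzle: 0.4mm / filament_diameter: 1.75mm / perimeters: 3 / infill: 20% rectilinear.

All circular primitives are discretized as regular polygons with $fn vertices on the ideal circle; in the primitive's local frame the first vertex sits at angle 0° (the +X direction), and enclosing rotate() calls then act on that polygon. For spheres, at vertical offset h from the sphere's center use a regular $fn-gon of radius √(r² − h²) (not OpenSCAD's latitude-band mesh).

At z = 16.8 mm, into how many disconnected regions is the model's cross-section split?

At z = 16.8 mm: the r=2 cylinder gives a regular 12-gon of circumradius 2 (constant along its height); the cone at (-3.5, 6.5) is absent (z outside [1.5, 8]); Combining (union): only the r=2 cylinder is present, so the union is just that shape — 1 connected region; the sphere at (0.5, -4) is absent (|z−center|=5.300 > r=4.5); After the difference (first − rest): none of the subtracted shapes is present at this height, so that combined region is unchanged — 1 connected region; (rotated 35° about Z; rotation is an isometry so areas/perimeters/island counts are preserved). The result has 1 disconnected region.

1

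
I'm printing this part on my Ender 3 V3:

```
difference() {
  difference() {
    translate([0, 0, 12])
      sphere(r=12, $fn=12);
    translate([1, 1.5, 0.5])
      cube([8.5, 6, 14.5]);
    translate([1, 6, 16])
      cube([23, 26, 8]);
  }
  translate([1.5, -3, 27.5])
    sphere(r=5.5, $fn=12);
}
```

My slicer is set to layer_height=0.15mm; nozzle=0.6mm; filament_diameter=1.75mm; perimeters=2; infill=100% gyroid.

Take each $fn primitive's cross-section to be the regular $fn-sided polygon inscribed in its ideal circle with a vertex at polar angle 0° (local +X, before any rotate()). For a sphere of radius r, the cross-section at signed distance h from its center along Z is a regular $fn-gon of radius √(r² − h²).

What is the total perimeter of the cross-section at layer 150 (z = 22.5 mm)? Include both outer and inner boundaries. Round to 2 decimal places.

50.32 mm

At z = 22.5 mm: the sphere: section is a regular 12-gon, circumradius = √(r²−h²) = √(12²−10.5²) = 5.809 (perimeter = 2·12·5.809·sin(180°/12) = 36.09 mm); the cube at (1, 1.5) does not reach this height (z outside [0.5, 15]); the 23×26 cube at (1, 6) contributes its full rectangle (perimeter 98.00 mm); After the difference (first − rest): starting from the r=12 sphere, the 23×26 cube at (1, 6) misses the remaining region (no effect) — boundary = 36.09 mm; the r=5.5 sphere at (1.5, -3) contributes a regular 12-gon of circumradius √(5.5²−5²) = 2.291 (perimeter = 2·12·2.291·sin(180°/12) = 14.23 mm); Taking the first minus the rest: starting from the result so far, the r=5.5 sphere at (1.5, -3) lies wholly inside it (removes its full 15.75 mm² and its 14.23 mm outline becomes a hole wall) — boundary (outer + 1 inner loop) = 50.32 mm. Overall, the cross-section is one region with 1 hole. Total boundary length (outer + inner) = 50.32 mm.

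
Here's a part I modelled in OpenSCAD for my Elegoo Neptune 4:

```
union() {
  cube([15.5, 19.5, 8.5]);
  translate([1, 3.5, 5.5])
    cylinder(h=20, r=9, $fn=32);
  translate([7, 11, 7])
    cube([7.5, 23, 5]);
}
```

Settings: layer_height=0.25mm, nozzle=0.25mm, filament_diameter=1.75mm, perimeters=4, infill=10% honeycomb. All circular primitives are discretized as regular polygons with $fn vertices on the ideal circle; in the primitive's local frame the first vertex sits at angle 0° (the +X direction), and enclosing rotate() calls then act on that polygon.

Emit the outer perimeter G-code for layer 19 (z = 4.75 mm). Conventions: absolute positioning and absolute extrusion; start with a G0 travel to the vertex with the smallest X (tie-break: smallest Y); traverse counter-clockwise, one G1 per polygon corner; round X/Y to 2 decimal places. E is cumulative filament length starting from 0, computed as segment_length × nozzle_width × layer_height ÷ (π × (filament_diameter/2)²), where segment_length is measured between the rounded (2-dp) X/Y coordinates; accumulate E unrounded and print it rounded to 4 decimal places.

At z = 4.75 mm: the cube is present — its section is the full 15.5×19.5 rectangle; the cylinder at (1, 3.5) is not intersected at this z (z outside [5.5, 25.5]); the cube at (7, 11) does not reach this height (z outside [7, 12]); Combining (union): only the 15.5×19.5 cube is present, so the union is just that shape — 1 connected region. The outline is a single polygon with 4 vertices. Extrusion per mm of travel: 0.25 × 0.25 / (π × 0.875²) = 0.025984. Accumulating E over each segment gives final E = 1.8189.

G0 X0.00 Y0.00 Z4.75
G1 X15.50 Y0.00 E0.4028
G1 X15.50 Y19.50 E0.9095
G1 X0.00 Y19.50 E1.3122
G1 X0.00 Y0.00 E1.8189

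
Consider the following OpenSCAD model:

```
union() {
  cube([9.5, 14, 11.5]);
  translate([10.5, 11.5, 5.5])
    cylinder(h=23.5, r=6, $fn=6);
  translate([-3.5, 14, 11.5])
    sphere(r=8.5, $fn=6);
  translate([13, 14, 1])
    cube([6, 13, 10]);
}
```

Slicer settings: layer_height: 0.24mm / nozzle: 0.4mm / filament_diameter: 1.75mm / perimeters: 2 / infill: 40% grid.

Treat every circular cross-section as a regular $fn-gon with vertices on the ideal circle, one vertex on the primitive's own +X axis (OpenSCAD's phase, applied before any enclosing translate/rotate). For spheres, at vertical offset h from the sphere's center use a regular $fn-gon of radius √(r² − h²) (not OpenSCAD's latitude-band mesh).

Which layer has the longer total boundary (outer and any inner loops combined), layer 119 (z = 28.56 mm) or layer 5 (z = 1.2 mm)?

layer 5 (z = 1.2 mm)

Layer 119 (z = 28.56): the cube is absent (z outside [0, 11.5]); the r=6 cylinder at (10.5, 11.5) gives a regular 6-gon of circumradius 6 (constant along its height) (perimeter = 2·6·6.000·sin(180°/6) = 36.00 mm); the sphere at (-3.5, 14) is absent (|z−center|=17.060 > r=8.5); the cube at (13, 14) is not intersected at this z (z outside [1, 11]); Combining (union): only the r=6 cylinder at (10.5, 11.5) is present, so the union is just that shape — boundary = 36.00 mm. So its perimeter = 36.00 mm. Layer 5 (z = 1.2): the cube (footprint 9.5×14) is included at this height (perimeter 47.00 mm); the cylinder at (10.5, 11.5) is absent (z outside [5.5, 29]); the sphere at (-3.5, 14) is absent (|z−center|=10.300 > r=8.5); the cube at (13, 14) (footprint 6×13) is included at this height (perimeter 38.00 mm); Taking the union: the 2 present regions are separate (no shared area or edge), so areas and boundary lengths simply add and each stays a separate island — boundary = 85.00 mm. So its perimeter = 85.00 mm. Layer 5 is larger (85.00 vs 36.00 mm).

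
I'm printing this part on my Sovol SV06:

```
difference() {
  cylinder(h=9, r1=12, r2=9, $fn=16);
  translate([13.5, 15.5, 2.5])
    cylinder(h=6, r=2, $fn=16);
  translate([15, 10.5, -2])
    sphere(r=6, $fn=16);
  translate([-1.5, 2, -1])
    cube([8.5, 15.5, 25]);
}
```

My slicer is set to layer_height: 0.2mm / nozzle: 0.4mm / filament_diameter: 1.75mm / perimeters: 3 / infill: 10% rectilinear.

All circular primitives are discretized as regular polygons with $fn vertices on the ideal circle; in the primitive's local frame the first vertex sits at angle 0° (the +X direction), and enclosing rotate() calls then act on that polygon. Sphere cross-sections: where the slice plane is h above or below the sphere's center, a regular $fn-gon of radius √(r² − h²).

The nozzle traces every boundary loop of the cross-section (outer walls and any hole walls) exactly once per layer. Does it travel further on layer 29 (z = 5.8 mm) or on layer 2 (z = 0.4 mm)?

Layer 29 (z = 5.8): the cone contributes a regular 16-gon of circumradius 10.067 (interpolated between r1=12 and r2=9 at t=0.644) (perimeter = 2·16·10.067·sin(180°/16) = 62.85 mm); the r=2 cylinder at (13.5, 15.5) gives a regular 16-gon of circumradius 2 (constant along its height) (perimeter = 2·16·2.000·sin(180°/16) = 12.49 mm); the sphere at (15, 10.5) is absent (|z−center|=7.800 > r=6); the 8.5×15.5 cube at (-1.5, 2) contributes its full rectangle (perimeter 48.00 mm); Taking the first minus the rest: starting from the cone, the r=2 cylinder at (13.5, 15.5) misses the remaining region (no effect); the 8.5×15.5 cube at (-1.5, 2) partially overlaps it — only the 61.14 mm² overlap (of its 131.75 mm²) is removed, clipping the outline — boundary = 75.07 mm. So its perimeter = 75.07 mm. Layer 2 (z = 0.4): the cone contributes a regular 16-gon of circumradius 11.867 (interpolated between r1=12 and r2=9 at t=0.044) (perimeter = 2·16·11.867·sin(180°/16) = 74.08 mm); the cylinder at (13.5, 15.5) does not reach this height (z outside [2.5, 8.5]); the r=6 sphere at (15, 10.5) slices to a regular 16-gon of circumradius 5.499 (√(r²−h²) with h=2.4 from center) (perimeter = 2·16·5.499·sin(180°/16) = 34.33 mm); the cube at (-1.5, 2) (footprint 8.5×15.5) is included at this height (perimeter 48.00 mm); Subtracting the remaining from the first: starting from the cone, the r=6 sphere at (15, 10.5) misses the remaining region (no effect); the 8.5×15.5 cube at (-1.5, 2) partially overlaps it — only the 77.35 mm² overlap (of its 131.75 mm²) is removed, clipping the outline — boundary = 90.35 mm. So its perimeter = 90.35 mm. Layer 2 is larger (90.35 vs 75.07 mm).

layer 2 (z = 0.4 mm)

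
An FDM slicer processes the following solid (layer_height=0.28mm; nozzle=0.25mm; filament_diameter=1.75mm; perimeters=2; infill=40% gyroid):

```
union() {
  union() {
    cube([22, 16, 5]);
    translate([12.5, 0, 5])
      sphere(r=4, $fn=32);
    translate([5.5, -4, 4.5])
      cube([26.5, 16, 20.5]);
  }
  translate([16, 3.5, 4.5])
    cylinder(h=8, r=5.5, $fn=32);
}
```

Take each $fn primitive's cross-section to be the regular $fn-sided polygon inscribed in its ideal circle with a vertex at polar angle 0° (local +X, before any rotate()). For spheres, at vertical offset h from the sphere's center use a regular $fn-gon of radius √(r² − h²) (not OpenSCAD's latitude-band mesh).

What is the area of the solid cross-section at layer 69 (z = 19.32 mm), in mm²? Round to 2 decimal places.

424.00 mm²

At z = 19.32 mm: the cube is absent (z outside [0, 5]); the sphere at (12.5, 0) is absent (|z−center|=14.320 > r=4); the cube at (5.5, -4) is present — its section is the full 26.5×16 rectangle (area 424.00 mm²); Combining (union): only the 26.5×16 cube at (5.5, -4) is present, so the union is just that shape — area = 424.00 mm²; the cylinder at (16, 3.5) does not reach this height (z outside [4.5, 12.5]); Combining (union): only the result so far is present, so the union is just that shape — area = 424.00 mm². Overall, the cross-section is a single solid region. Net area = 424.00 mm².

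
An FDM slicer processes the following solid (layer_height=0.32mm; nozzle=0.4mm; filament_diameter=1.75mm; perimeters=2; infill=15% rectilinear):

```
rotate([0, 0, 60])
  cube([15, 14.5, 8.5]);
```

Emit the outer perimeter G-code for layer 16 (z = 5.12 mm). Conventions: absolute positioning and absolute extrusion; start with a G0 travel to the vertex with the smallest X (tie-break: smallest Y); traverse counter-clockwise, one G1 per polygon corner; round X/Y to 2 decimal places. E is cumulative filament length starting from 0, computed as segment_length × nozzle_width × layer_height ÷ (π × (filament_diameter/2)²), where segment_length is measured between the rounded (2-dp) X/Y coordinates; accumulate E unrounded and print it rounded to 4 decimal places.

G0 X-12.56 Y7.25 Z5.12
G1 X0.00 Y0.00 E0.7718
G1 X7.50 Y12.99 E1.5700
G1 X-5.06 Y20.24 E2.3417
G1 X-12.56 Y7.25 E3.1400

At z = 5.12 mm: the cube is present — its section is the full 15×14.5 rectangle; (whole slice rotated 60° about Z — lengths, areas and connectivity unchanged). The outline is a single polygon with 4 vertices. Extrusion per mm of travel: 0.4 × 0.32 / (π × 0.875²) = 0.053216. Accumulating E over each segment gives final E = 3.1400.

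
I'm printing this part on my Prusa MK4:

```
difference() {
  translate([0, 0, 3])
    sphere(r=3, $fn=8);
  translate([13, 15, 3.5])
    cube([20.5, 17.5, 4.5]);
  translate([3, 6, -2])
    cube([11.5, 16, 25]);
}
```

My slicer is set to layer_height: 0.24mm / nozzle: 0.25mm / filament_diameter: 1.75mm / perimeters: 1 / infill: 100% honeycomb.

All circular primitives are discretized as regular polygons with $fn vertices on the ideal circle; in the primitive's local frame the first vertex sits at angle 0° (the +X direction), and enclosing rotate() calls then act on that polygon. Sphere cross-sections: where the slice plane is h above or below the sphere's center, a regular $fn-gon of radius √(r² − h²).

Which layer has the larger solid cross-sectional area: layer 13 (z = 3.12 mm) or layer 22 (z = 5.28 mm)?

Layer 13 (z = 3.12): the sphere: section is a regular 8-gon, circumradius = √(r²−h²) = √(3²−0.12²) = 2.998 (area = (8/2)·2.998²·sin(360°/8) = 25.42 mm²); the cube at (13, 15) is not intersected at this z (z outside [3.5, 8]); the cube at (3, 6) (footprint 11.5×16) is included at this height (area 184.00 mm²); After the difference (first − rest): starting from the r=3 sphere (25.42 mm²), the 11.5×16 cube at (3, 6) misses the remaining region (no effect) — area = 25.42 mm². So its area = 25.42 mm². Layer 22 (z = 5.28): the sphere: section is a regular 8-gon, circumradius = √(r²−h²) = √(3²−2.28²) = 1.950 (area = (8/2)·1.950²·sin(360°/8) = 10.75 mm²); the cube at (13, 15) is present — its section is the full 20.5×17.5 rectangle (area 358.75 mm²); the cube at (3, 6) (footprint 11.5×16) is included at this height (area 184.00 mm²); After the difference (first − rest): starting from the r=3 sphere (10.75 mm²), the 20.5×17.5 cube at (13, 15) misses the remaining region (no effect); the 11.5×16 cube at (3, 6) misses the remaining region (no effect) — area = 10.75 mm². So its area = 10.75 mm². Layer 13 is larger (25.42 vs 10.75 mm²).

layer 13 (z = 3.12 mm)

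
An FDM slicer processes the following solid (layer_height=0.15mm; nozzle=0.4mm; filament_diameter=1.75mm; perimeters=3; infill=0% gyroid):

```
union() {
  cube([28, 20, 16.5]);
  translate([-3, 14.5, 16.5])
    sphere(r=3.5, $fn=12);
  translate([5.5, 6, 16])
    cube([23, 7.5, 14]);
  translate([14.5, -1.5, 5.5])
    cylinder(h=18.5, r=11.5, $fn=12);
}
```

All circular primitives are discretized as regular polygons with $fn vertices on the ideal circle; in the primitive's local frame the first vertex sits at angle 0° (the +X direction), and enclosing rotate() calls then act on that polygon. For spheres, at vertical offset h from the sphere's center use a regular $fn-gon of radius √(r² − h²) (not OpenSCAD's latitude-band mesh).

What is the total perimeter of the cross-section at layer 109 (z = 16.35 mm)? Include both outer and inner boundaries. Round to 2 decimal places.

At z = 16.35 mm: the cube (footprint 28×20) is included at this height (perimeter 96.00 mm); the r=3.5 sphere at (-3, 14.5) contributes a regular 12-gon of circumradius √(3.5²−0.15²) = 3.497 (perimeter = 2·12·3.497·sin(180°/12) = 21.72 mm); the cube at (5.5, 6) (footprint 23×7.5) is included at this height (perimeter 61.00 mm); the r=11.5 cylinder at (14.5, -1.5) gives a regular 12-gon of circumradius 11.5 (constant along its height) (perimeter = 2·12·11.500·sin(180°/12) = 71.43 mm); Taking the union: the regions partially overlap (shared area 334.15 mm²), so the edge portions inside another operand are dropped and the merged outline is re-measured after clipping — boundary = 128.09 mm. Overall, the cross-section is a single solid region. Total boundary length (outer) = 128.09 mm.

128.09 mm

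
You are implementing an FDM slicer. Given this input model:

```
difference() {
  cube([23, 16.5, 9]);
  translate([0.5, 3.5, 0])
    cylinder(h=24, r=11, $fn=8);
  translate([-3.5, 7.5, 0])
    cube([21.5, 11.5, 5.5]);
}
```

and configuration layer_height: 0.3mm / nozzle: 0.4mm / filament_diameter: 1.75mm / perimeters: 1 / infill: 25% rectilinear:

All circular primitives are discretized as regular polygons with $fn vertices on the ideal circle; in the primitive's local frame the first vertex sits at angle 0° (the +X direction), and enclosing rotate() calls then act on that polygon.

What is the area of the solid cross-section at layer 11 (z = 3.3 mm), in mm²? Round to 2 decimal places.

137.10 mm²

At z = 3.3 mm: the 23×16.5 cube contributes its full rectangle (area 379.50 mm²); the r=11 cylinder at (0.5, 3.5) gives a regular 8-gon of circumradius 11 (constant along its height) (area = (8/2)·11.000²·sin(360°/8) = 342.24 mm²); the cube at (-3.5, 7.5) (footprint 21.5×11.5) is included at this height (area 247.25 mm²); Taking the first minus the rest: starting from the 23×16.5 cube (379.50 mm²), the r=11 cylinder at (0.5, 3.5) partially overlaps it — only the 128.72 mm² overlap (of its 342.24 mm²) is removed, clipping the outline; the 21.5×11.5 cube at (-3.5, 7.5) partially overlaps it — only the 113.68 mm² overlap (of its 247.25 mm²) is removed, clipping the outline — area = 137.10 mm². Overall, the cross-section is a single solid region. Net area = 137.10 mm².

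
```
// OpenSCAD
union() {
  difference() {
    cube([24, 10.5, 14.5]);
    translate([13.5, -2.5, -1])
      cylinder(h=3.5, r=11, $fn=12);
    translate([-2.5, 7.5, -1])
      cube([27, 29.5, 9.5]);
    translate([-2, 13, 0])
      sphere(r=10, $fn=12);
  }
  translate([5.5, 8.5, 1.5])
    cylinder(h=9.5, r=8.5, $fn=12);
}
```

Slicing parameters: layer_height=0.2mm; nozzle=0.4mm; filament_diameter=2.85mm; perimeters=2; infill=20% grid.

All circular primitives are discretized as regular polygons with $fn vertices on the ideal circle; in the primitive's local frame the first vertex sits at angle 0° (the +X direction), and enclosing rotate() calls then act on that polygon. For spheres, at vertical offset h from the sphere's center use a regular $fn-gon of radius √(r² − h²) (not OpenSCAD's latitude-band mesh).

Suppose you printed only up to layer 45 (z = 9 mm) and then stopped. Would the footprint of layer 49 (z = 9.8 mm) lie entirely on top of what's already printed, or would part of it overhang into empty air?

Compare the two slices. At z = 9: the cube (footprint 24×10.5) is included at this height (area 252.00 mm²); the cylinder at (13.5, -2.5) does not reach this height (z outside [-1, 2.5]); the cube at (-2.5, 7.5) is not intersected at this z (z outside [-1, 8.5]); the r=10 sphere at (-2, 13) contributes a regular 12-gon of circumradius √(10²−9²) = 4.359 (area = (12/2)·4.359²·sin(360°/12) = 57.00 mm²); Subtracting the remaining from the first: starting from the 24×10.5 cube (252.00 mm²), the r=10 sphere at (-2, 13) partially overlaps it — only the 1.05 mm² overlap (of its 57.00 mm²) is removed, clipping the outline — area = 250.95 mm²; the cylinder at (5.5, 8.5): section is a regular 12-gon, circumradius r=8.5 (area = (12/2)·8.500²·sin(360°/12) = 216.75 mm²); Combining (union): the regions partially overlap — summed areas 467.70 mm² minus the doubly-counted overlap 122.73 mm² gives 344.97 mm² — area = 344.97 mm². At z = 9.8: the 24×10.5 cube contributes its full rectangle (area 252.00 mm²); the cylinder at (13.5, -2.5) is absent (z outside [-1, 2.5]); the cube at (-2.5, 7.5) is not intersected at this z (z outside [-1, 8.5]); the sphere at (-2, 13): section is a regular 12-gon, circumradius = √(r²−h²) = √(10²−9.8²) = 1.990 (area = (12/2)·1.990²·sin(360°/12) = 11.88 mm²); Taking the first minus the rest: starting from the 24×10.5 cube (252.00 mm²), the r=10 sphere at (-2, 13) misses the remaining region (no effect) — area = 252.00 mm²; the r=8.5 cylinder at (5.5, 8.5) gives a regular 12-gon of circumradius 8.5 (constant along its height) (area = (12/2)·8.500²·sin(360°/12) = 216.75 mm²); Combining (union): the regions partially overlap — summed areas 468.75 mm² minus the doubly-counted overlap 123.78 mm² gives 344.97 mm² — area = 344.97 mm². Checking containment: the cross-section at z = 9.8 is a subset of the cross-section at z = 9.

entirely on top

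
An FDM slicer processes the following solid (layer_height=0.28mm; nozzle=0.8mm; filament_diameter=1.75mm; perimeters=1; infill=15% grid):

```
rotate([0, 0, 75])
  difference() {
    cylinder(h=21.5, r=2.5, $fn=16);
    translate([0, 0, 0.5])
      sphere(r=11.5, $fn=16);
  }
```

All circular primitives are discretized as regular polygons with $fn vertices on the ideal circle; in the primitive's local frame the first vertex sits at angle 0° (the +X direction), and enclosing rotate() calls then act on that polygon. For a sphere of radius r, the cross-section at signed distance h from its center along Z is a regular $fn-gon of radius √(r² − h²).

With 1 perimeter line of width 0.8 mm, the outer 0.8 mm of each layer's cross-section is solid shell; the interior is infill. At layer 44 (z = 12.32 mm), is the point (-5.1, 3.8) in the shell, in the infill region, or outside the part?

At z = 12.32 mm: the r=2.5 cylinder contributes a regular 16-gon of circumradius 2.5; the sphere does not reach this height (|z−center|=11.820 > r=11.5); After the difference (first − rest): none of the subtracted shapes is present at this height, so the r=2.5 cylinder is unchanged — 1 connected region; (rotated 75° about Z; rotation is an isometry so areas/perimeters/island counts are preserved). Overall, the cross-section is a single solid region. Undo the 75° rotation: the query point maps to (2.351, 5.910) in the un-rotated model frame. The nearest boundary edge runs (1.77, 1.77)→(0.96, 2.31); distance from the point to it = 3.86 mm. The point is not inside any of the regions above, so it lies outside the cross-section (3.86 mm from the nearest boundary).

outside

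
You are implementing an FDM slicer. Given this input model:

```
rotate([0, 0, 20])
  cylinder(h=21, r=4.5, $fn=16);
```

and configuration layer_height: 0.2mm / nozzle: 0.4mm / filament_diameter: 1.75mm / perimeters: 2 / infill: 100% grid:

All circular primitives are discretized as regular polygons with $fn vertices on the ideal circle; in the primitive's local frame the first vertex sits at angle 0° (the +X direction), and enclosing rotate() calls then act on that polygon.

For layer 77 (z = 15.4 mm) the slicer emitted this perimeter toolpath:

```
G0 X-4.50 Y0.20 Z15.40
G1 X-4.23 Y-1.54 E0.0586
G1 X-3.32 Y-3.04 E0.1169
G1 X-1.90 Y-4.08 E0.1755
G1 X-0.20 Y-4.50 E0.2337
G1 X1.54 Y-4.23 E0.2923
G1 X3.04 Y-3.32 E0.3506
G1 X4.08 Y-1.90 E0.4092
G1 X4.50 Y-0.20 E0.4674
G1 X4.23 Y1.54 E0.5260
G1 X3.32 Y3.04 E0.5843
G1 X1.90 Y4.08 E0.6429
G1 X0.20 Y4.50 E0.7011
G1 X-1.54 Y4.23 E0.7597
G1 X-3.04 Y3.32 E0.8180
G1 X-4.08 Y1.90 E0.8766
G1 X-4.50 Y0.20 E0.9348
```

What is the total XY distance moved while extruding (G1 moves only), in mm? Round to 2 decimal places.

Sum the Euclidean lengths of each G1 segment: total = 28.11 mm.

28.11 mm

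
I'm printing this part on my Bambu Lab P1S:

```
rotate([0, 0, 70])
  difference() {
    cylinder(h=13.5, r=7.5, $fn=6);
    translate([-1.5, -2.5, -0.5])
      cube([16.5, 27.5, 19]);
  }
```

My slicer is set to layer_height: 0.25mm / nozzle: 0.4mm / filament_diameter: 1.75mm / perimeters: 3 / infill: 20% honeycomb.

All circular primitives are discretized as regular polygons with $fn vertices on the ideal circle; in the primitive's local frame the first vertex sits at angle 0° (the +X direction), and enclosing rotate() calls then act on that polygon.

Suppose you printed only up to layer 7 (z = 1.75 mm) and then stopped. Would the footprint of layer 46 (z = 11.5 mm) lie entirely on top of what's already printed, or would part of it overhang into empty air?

entirely on top

Compare the two slices. At z = 1.75: the cylinder: section is a regular 6-gon, circumradius r=7.5 (area = (6/2)·7.500²·sin(360°/6) = 146.14 mm²); the cube at (-1.5, -2.5) is present — its section is the full 16.5×27.5 rectangle (area 453.75 mm²); Subtracting the remaining from the first: starting from the r=7.5 cylinder (146.14 mm²), the 16.5×27.5 cube at (-1.5, -2.5) partially overlaps it — only the 66.97 mm² overlap (of its 453.75 mm²) is removed, clipping the outline — area = 79.17 mm²; (whole slice rotated 70° about Z — lengths, areas and connectivity unchanged). At z = 11.5: the r=7.5 cylinder gives a regular 6-gon of circumradius 7.5 (constant along its height) (area = (6/2)·7.500²·sin(360°/6) = 146.14 mm²); the 16.5×27.5 cube at (-1.5, -2.5) contributes its full rectangle (area 453.75 mm²); After the difference (first − rest): starting from the r=7.5 cylinder (146.14 mm²), the 16.5×27.5 cube at (-1.5, -2.5) partially overlaps it — only the 66.97 mm² overlap (of its 453.75 mm²) is removed, clipping the outline — area = 79.17 mm²; (rotated 70° about Z; rotation is an isometry so areas/perimeters/island counts are preserved). Checking containment: the cross-section at z = 11.5 is a subset of the cross-section at z = 1.75.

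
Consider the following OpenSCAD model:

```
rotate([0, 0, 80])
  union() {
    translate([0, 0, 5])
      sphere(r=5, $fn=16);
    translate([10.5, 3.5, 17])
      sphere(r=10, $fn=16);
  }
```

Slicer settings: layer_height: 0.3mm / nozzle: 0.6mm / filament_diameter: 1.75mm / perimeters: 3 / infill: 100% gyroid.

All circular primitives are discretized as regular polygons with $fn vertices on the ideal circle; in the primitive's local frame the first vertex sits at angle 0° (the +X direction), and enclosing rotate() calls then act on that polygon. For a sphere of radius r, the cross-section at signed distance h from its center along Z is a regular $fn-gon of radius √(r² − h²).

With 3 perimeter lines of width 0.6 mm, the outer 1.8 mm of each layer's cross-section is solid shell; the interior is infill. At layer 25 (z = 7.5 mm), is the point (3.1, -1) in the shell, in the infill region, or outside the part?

shell

At z = 7.5 mm: the r=5 sphere slices to a regular 16-gon of circumradius 4.330 (√(r²−h²) with h=2.5 from center); the r=10 sphere at (10.5, 3.5) slices to a regular 16-gon of circumradius 3.122 (√(r²−h²) with h=9.5 from center); Taking the union: the 2 present regions are separate (no shared area or edge), so areas and boundary lengths simply add and each stays a separate island — 2 connected regions; (whole slice rotated 80° about Z — lengths, areas and connectivity unchanged). Overall, the cross-section has 2 separate islands. Undo the 80° rotation: the query point maps to (-0.446, -3.227) in the un-rotated model frame. The nearest boundary edge runs (-0.00, -4.33)→(-1.66, -4.00); distance from the point to it = 1.00 mm. (Shell/infill is judged within the island containing the point — the largest one.) The point is inside the cross-section, 1.00 mm from the nearest boundary — within the 1.8 mm shell band (3 × 0.6).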